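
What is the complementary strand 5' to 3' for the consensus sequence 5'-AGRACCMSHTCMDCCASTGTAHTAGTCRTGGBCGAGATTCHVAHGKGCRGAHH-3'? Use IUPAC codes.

5′-DDTCYGCMCDTBDGAATCTCGVCCAYGACTADTACASTGGHKGADSKGGTYCT-3′

Standard pairs A↔T, G↔C; ambiguity codes pair R↔Y, M↔K, S↔S, B↔V, D↔H. Complement (TCYTGGKSDAGKHGGTSACATDATCAGYACCVGCTCTAAGDBTDCMCGYCTDD), then reverse for 5'→3'.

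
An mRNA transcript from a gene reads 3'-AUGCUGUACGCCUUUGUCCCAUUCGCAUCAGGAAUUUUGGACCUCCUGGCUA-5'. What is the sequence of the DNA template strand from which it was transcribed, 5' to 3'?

5'-TACGACATGCGGAAACAGGGTAAGCGTAGTCCTTAAAACCTGGAGGACCGAT-3'

Written 5'→3' the mRNA is AUCGGUCCUCCAGGUUUUAAGGACUACGCUUACCCUGUUUCCGCAUGUCGUA, so the coding DNA strand is ATCGGTCCTCCAGGTTTTAAGGACTACGCTTACCCTGTTTCCGCATGTCGTA. The template is its reverse complement.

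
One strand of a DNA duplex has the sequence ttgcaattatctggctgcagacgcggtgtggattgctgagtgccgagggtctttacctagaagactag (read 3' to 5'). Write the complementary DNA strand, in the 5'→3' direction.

5'-AACGTTAATAGACCGACGTCTGCGCCACACCTAACGACTCACGGCTCCCAGAAATGGATCTTCTGATC-3'

The strand is given 3'→5', so its complement runs 5'→3' in the same left-to-right order: pair each base A↔T, G↔C.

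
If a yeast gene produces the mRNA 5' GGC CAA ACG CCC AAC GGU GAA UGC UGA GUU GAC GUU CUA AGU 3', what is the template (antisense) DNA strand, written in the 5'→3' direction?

5'-ACTTAGAACGTCAACTCAGCATTCACCGTTGGGCGTTTGGCC-3'

Replace U with T to get the coding DNA strand: GGCCAAACGCCCAACGGTGAATGCTGAGTTGACGTTCTAAGT. The template strand is its reverse complement (complement CCGGTTTGCGGGTTGCCACTTACGACTCAACTGCAAGATTCA, then reverse).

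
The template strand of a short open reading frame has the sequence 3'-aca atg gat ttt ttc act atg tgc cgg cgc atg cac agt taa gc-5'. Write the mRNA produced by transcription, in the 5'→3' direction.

Reading the template 3'→5' as shown, RNA polymerase pairs each base (A→U, T→A, G↔C) to build mRNA 5'→3' directly.

5'-UGUUACCUAAAAAAGUGAUACACGGCCGCGUACGUGUCAAUUCG-3'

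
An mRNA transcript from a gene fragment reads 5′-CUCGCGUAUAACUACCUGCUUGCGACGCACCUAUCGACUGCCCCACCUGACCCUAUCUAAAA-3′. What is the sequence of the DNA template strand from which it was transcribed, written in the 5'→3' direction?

5'-TTTTAGATAGGGTCAGGTGGGGCAGTCGATAGGTGCGTCGCAAGCAGGTAGTTATACGCGAG-3'

Replace U with T to get the coding DNA strand: CTCGCGTATAACTACCTGCTTGCGACGCACCTATCGACTGCCCCACCTGACCCTATCTAAAA. The template strand is its reverse complement (complement GAGCGCATATTGATGGACGAACGCTGCGTGGATAGCTGACGGGGTGGACTGGGATAGATTTT, then reverse).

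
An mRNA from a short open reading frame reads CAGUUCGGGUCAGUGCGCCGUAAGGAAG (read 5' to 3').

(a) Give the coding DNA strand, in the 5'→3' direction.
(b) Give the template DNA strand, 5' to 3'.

(a) 5'-CAGTTCGGGTCAGTGCGCCGTAAGGAAG-3'
(b) 5'-CTTCCTTACGGCGCACTGACCCGAACTG-3'

(a) The coding strand matches the mRNA with U→T.
(b) The template strand is the reverse complement of the coding strand.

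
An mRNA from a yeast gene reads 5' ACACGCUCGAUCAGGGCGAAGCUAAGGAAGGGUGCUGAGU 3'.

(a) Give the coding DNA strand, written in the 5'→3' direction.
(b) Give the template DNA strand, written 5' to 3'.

(a) 5'-ACACGCTCGATCAGGGCGAAGCTAAGGAAGGGTGCTGAGT-3'
(b) 5'-ACTCAGCACCCTTCCTTAGCTTCGCCCTGATCGAGCGTGT-3'

(a) The coding strand matches the mRNA with U→T.
(b) The template strand is the reverse complement of the coding strand.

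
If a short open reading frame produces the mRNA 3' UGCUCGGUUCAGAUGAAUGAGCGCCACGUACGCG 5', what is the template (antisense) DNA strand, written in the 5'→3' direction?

Written 5'→3' the mRNA is GCGCAUGCACCGCGAGUAAGUAGACUUGGCUCGU, so the coding DNA strand is GCGCATGCACCGCGAGTAAGTAGACTTGGCTCGT. The template is its reverse complement.

5'-ACGAGCCAAGTCTACTTACTCGCGGTGCATGCGC-3'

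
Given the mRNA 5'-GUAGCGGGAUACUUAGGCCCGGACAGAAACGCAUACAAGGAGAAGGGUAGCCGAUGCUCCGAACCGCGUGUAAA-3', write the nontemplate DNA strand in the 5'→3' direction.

5'-GTAGCGGGATACTTAGGCCCGGACAGAAACGCATACAAGGAGAAGGGTAGCCGATGCTCCGAACCGCGTGTAAA-3'

The coding DNA strand has the same 5'→3' sequence as the mRNA with U replaced by T.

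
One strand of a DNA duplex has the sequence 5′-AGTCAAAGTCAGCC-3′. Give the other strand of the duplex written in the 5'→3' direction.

The complement of AGTCAAAGTCAGCC is TCAGTTTCAGTCGG (A↔T, G↔C). DNA strands are antiparallel, so the complementary strand runs 3'→5'; reversing gives the 5'→3' form.

5'-GGCTGACTTTGACT-3'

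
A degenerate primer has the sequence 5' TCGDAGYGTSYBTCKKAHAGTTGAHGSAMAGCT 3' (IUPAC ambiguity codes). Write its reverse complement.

5′-AGCTKTSCDTCAACTDTMMGAVRSACRCTHCGA-3′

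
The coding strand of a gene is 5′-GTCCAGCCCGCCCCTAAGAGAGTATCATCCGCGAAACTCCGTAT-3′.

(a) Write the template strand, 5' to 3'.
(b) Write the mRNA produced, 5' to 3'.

(a) The template strand is the reverse complement of the coding strand: complement CAGGTCGGGCGGGGATTCTCTCATAGTAGGCGCTTTGAGGCATA, then reverse.
(b) mRNA matches the coding strand with T→U.

(a) 5'-ATACGGAGTTTCGCGGATGATACTCTCTTAGGGGCGGGCTGGAC-3'
(b) 5'-GUCCAGCCCGCCCCUAAGAGAGUAUCAUCCGCGAAACUCCGUAU-3'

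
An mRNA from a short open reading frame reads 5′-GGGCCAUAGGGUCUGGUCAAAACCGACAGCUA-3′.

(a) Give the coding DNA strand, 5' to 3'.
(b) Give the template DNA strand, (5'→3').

(a) 5'-GGGCCATAGGGTCTGGTCAAAACCGACAGCTA-3'
(b) 5'-TAGCTGTCGGTTTTGACCAGACCCTATGGCCC-3'

(a) The coding strand matches the mRNA with U→T.
(b) The template strand is the reverse complement of the coding strand.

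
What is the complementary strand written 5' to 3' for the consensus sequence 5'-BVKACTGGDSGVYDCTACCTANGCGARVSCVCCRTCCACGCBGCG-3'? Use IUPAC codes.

5'-CGCVGCGTGGAYGGBGSBYTCGCNTAGGTAGHRBCSHCCAGTMBV-3'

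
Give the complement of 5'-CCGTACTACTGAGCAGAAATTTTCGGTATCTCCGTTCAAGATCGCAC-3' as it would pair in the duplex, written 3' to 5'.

Base-pairing A↔T, G↔C gives the complement. The complementary strand is antiparallel, so paired with a 5'→3' strand it runs 3'→5'.

3'-GGCATGATGACTCGTCTTTAAAAGCCATAGAGGCAAGTTCTAGCGTG-5'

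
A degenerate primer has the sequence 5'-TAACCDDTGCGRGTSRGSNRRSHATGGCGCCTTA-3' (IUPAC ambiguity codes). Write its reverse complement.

5'-TAAGGCGCCATDSYYNSCYSACYCGCAHHGGTTA-3'

Standard pairs A↔T, G↔C; ambiguity codes pair R↔Y, S↔S, D↔H, N↔N. Complement (ATTGGHHACGCYCASYCSNYYSDTACCGCGGAAT), then reverse for 5'→3'.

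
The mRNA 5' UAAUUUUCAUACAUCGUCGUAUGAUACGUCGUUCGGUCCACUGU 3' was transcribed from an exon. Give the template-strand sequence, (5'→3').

Replace U with T to get the coding DNA strand: TAATTTTCATACATCGTCGTATGATACGTCGTTCGGTCCACTGT. The template strand is its reverse complement (complement ATTAAAAGTATGTAGCAGCATACTATGCAGCAAGCCAGGTGACA, then reverse).

5'-ACAGTGGACCGAACGACGTATCATACGACGATGTATGAAAATTA-3'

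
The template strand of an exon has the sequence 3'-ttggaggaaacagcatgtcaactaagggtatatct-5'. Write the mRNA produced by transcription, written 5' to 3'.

5'-AACCUCCUUUGUCGUACAGUUGAUUCCCAUAUAGA-3'

Reading the template 3'→5' as shown, RNA polymerase pairs each base (A→U, T→A, G↔C) to build mRNA 5'→3' directly.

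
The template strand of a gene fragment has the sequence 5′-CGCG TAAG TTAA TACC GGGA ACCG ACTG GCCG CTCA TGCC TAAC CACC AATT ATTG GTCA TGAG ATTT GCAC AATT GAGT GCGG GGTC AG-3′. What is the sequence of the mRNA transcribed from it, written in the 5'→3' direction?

5'-CUGACCCCGCACUCAAUUGUGCAAAUCUCAUGACCAAUAAUUGGUGGUUAGGCAUGAGCGGCCAGUCGGUUCCCGGUAUUAACUUACGCG-3'

RNA polymerase reads the template 3'→5' and synthesizes mRNA 5'→3' by base-pairing (A→U, T→A, G↔C). The complement of the template is GCGCATTCAATTATGGCCCTTGGCTGACCGGCGAGTACGGATTGGTGGTTAATAACCAGTACTCTAAACGTGTTAACTCACGCCCCAGTC; antiparallel, so 5'→3' the coding strand is CTGACCCCGCACTCAATTGTGCAAATCTCATGACCAATAATTGGTGGTTAGGCATGAGCGGCCAGTCGGTTCCCGGTATTAACTTACGCG. Replace T with U for the mRNA.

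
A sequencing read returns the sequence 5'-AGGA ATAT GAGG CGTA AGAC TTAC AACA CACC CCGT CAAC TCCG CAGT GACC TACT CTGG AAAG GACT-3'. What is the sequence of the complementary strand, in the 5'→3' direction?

5'-AGTCCTTTCCAGAGTAGGTCACTGCGGAGTTGACGGGGTGTGTTGTAAGTCTTACGCCTCATATTCCT-3'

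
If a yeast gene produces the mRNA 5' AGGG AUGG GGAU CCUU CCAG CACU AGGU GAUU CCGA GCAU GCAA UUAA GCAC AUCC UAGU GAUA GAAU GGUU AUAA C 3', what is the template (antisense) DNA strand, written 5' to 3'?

Replace U with T to get the coding DNA strand: AGGGATGGGGATCCTTCCAGCACTAGGTGATTCCGAGCATGCAATTAAGCACATCCTAGTGATAGAATGGTTATAAC. The template strand is its reverse complement (complement TCCCTACCCCTAGGAAGGTCGTGATCCACTAAGGCTCGTACGTTAATTCGTGTAGGATCACTATCTTACCAATATTG, then reverse).

5′-GTTATAACCATTCTATCACTAGGATGTGCTTAATTGCATGCTCGGAATCACCTAGTGCTGGAAGGATCCCCATCCCT-3′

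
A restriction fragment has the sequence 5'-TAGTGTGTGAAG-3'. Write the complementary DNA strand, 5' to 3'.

5'-CTTCACACACTA-3'

The complement of TAGTGTGTGAAG is ATCACACACTTC (A↔T, G↔C). DNA strands are antiparallel, so the complementary strand runs 3'→5'; reversing gives the 5'→3' form.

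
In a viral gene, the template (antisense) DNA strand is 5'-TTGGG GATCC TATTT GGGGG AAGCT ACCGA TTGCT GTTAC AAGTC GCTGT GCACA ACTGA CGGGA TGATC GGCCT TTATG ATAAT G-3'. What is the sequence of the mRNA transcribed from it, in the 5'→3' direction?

5'-CAUUAUCAUAAAGGCCGAUCAUCCCGUCAGUUGUGCACAGCGACUUGUAACAGCAAUCGGUAGCUUCCCCCAAAUAGGAUCCCCAA-3'

RNA polymerase reads the template 3'→5' and synthesizes mRNA 5'→3' by base-pairing (A→U, T→A, G↔C). The complement of the template is AACCCCTAGGATAAACCCCCTTCGATGGCTAACGACAATGTTCAGCGACACGTGTTGACTGCCCTACTAGCCGGAAATACTATTAC; antiparallel, so 5'→3' the coding strand is CATTATCATAAAGGCCGATCATCCCGTCAGTTGTGCACAGCGACTTGTAACAGCAATCGGTAGCTTCCCCCAAATAGGATCCCCAA. Replace T with U for the mRNA.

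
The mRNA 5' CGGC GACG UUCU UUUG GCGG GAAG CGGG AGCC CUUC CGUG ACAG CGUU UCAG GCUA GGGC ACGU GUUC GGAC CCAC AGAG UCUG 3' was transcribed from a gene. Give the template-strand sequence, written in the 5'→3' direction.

5′-CAGACTCTGTGGGTCCGAACACGTGCCCTAGCCTGAAACGCTGTCACGGAAGGGCTCCCGCTTCCCGCCAAAAGAACGTCGCCG-3′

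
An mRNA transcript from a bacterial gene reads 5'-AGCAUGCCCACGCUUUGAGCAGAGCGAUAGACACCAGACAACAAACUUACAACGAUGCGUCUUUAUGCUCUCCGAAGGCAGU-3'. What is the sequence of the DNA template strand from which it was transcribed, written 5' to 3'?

5′-ACTGCCTTCGGAGAGCATAAAGACGCATCGTTGTAAGTTTGTTGTCTGGTGTCTATCGCTCTGCTCAAAGCGTGGGCATGCT-3′

Replace U with T to get the coding DNA strand: AGCATGCCCACGCTTTGAGCAGAGCGATAGACACCAGACAACAAACTTACAACGATGCGTCTTTATGCTCTCCGAAGGCAGT. The template strand is its reverse complement (complement TCGTACGGGTGCGAAACTCGTCTCGCTATCTGTGGTCTGTTGTTTGAATGTTGCTACGCAGAAATACGAGAGGCTTCCGTCA, then reverse).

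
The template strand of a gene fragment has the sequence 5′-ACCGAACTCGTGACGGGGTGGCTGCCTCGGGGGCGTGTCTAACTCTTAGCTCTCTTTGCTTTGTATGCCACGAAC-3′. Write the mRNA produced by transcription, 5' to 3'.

The mRNA has the sequence of the coding strand (reverse complement of the template) with T→U. Reverse complement of ACCGAACTCGTGACGGGGTGGCTGCCTCGGGGGCGTGTCTAACTCTTAGCTCTCTTTGCTTTGTATGCCACGAAC is GTTCGTGGCATACAAAGCAAAGAGAGCTAAGAGTTAGACACGCCCCCGAGGCAGCCACCCCGTCACGAGTTCGGT; then T→U.

5'-GUUCGUGGCAUACAAAGCAAAGAGAGCUAAGAGUUAGACACGCCCCCGAGGCAGCCACCCCGUCACGAGUUCGGU-3'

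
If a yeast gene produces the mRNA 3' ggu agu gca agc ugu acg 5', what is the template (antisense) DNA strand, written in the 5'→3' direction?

5'-CCATCACGTTCGACATGC-3'

Written 5'→3' the mRNA is GCAUGUCGAACGUGAUGG, so the coding DNA strand is GCATGTCGAACGTGATGG. The template is its reverse complement.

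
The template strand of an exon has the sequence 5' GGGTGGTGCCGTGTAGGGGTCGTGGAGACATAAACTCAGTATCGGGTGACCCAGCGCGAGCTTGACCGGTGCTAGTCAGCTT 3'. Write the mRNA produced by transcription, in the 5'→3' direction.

The mRNA has the sequence of the coding strand (reverse complement of the template) with T→U. Reverse complement of GGGTGGTGCCGTGTAGGGGTCGTGGAGACATAAACTCAGTATCGGGTGACCCAGCGCGAGCTTGACCGGTGCTAGTCAGCTT is AAGCTGACTAGCACCGGTCAAGCTCGCGCTGGGTCACCCGATACTGAGTTTATGTCTCCACGACCCCTACACGGCACCACCC; then T→U.

5′-AAGCUGACUAGCACCGGUCAAGCUCGCGCUGGGUCACCCGAUACUGAGUUUAUGUCUCCACGACCCCUACACGGCACCACCC-3′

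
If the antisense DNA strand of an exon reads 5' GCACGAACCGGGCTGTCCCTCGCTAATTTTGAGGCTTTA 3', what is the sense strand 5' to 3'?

5'-TAAAGCCTCAAAATTAGCGAGGGACAGCCCGGTTCGTGC-3'

The coding strand is complementary and antiparallel to the template: take the complement (A↔T, G↔C) and reverse.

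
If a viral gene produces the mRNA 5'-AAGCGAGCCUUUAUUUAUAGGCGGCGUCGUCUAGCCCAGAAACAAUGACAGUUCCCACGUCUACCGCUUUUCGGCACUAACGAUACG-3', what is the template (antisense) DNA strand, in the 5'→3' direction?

5'-CGTATCGTTAGTGCCGAAAAGCGGTAGACGTGGGAACTGTCATTGTTTCTGGGCTAGACGACGCCGCCTATAAATAAAGGCTCGCTT-3'

Replace U with T to get the coding DNA strand: AAGCGAGCCTTTATTTATAGGCGGCGTCGTCTAGCCCAGAAACAATGACAGTTCCCACGTCTACCGCTTTTCGGCACTAACGATACG. The template strand is its reverse complement (complement TTCGCTCGGAAATAAATATCCGCCGCAGCAGATCGGGTCTTTGTTACTGTCAAGGGTGCAGATGGCGAAAAGCCGTGATTGCTATGC, then reverse).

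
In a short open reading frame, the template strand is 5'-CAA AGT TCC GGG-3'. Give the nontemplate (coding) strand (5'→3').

The coding strand is complementary and antiparallel to the template: take the complement (A↔T, G↔C) and reverse.

5'-CCCGGAACTTTG-3'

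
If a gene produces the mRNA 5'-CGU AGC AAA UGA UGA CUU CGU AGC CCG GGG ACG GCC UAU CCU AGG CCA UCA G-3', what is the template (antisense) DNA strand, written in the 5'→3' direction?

Replace U with T to get the coding DNA strand: CGTAGCAAATGATGACTTCGTAGCCCGGGGACGGCCTATCCTAGGCCATCAG. The template strand is its reverse complement (complement GCATCGTTTACTACTGAAGCATCGGGCCCCTGCCGGATAGGATCCGGTAGTC, then reverse).

5'-CTGATGGCCTAGGATAGGCCGTCCCCGGGCTACGAAGTCATCATTTGCTACG-3'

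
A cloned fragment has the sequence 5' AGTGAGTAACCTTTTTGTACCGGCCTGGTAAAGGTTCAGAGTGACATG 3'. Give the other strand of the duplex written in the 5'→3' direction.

5'-CATGTCACTCTGAACCTTTACCAGGCCGGTACAAAAAGGTTACTCACT-3'

Pairing A↔T and G↔C gives TCACTCATTGGAAAAACATGGCCGGACCATTTCCAAGTCTCACTGTAC, running 3'→5'. Reverse for the 5'→3' convention.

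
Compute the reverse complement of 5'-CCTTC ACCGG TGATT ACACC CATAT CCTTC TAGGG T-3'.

Complement each base (A↔T, G↔C): GGAAGTGGCCACTAATGTGGGTATAGGAAGATCCCA. Then reverse.

5'-ACCCTAGAAGGATATGGGTGTAATCACCGGTGAAGG-3'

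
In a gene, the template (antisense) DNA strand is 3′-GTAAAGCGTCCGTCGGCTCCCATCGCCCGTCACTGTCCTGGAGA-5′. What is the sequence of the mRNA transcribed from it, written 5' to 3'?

5'-CAUUUCGCAGGCAGCCGAGGGUAGCGGGCAGUGACAGGACCUCU-3'

Reading the template 3'→5' as shown, RNA polymerase pairs each base (A→U, T→A, G↔C) to build mRNA 5'→3' directly.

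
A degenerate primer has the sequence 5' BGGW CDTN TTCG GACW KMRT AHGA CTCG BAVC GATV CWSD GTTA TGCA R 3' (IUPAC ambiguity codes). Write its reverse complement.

Standard pairs A↔T, G↔C; ambiguity codes pair R↔Y, M↔K, W↔W, S↔S, B↔V, D↔H, N↔N. Complement (VCCWGHANAAGCCTGWMKYATDCTGAGCVTBGCTABGWSHCAATACGTY), then reverse for 5'→3'.

5'-YTGCATAACHSWGBATCGBTVCGAGTCDTAYKMWGTCCGAANAHGWCCV-3'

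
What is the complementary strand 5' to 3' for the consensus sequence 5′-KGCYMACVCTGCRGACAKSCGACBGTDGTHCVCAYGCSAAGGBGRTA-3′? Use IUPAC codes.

5'-TAYCVCCTTSGCRTGBGDACHACVGTCGSMTGTCYGCAGBGTKRGCM-3'

Standard pairs A↔T, G↔C; ambiguity codes pair R↔Y, M↔K, S↔S, B↔V, D↔H. Complement (MCGRKTGBGACGYCTGTMSGCTGVCAHCADGBGTRCGSTTCCVCYAT), then reverse for 5'→3'.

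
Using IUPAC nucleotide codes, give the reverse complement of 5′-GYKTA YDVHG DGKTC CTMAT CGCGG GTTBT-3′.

5'-AVAACCCGCGATKAGGAMCHCDBHRTAMRC-3'

Standard pairs A↔T, G↔C; ambiguity codes pair Y↔R, M↔K, B↔V, D↔H. Complement (CRMATRHBDCHCMAGGAKTAGCGCCCAAVA), then reverse for 5'→3'.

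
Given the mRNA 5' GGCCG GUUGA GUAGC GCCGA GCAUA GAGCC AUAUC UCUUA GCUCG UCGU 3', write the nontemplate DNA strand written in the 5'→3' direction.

5'-GGCCGGTTGAGTAGCGCCGAGCATAGAGCCATATCTCTTAGCTCGTCGT-3'

The coding DNA strand has the same 5'→3' sequence as the mRNA with U replaced by T.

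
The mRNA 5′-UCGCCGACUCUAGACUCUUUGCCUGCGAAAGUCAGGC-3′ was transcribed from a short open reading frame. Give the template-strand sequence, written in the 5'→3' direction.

5'-GCCTGACTTTCGCAGGCAAAGAGTCTAGAGTCGGCGA-3'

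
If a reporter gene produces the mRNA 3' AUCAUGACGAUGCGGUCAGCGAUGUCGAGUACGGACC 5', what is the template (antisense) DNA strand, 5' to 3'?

Written 5'→3' the mRNA is CCAGGCAUGAGCUGUAGCGACUGGCGUAGCAGUACUA, so the coding DNA strand is CCAGGCATGAGCTGTAGCGACTGGCGTAGCAGTACTA. The template is its reverse complement.

5'-TAGTACTGCTACGCCAGTCGCTACAGCTCATGCCTGG-3'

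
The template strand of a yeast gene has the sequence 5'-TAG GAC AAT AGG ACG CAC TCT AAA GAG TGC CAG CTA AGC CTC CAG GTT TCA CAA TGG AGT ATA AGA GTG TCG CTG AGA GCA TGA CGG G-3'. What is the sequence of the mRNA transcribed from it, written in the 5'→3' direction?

The mRNA has the sequence of the coding strand (reverse complement of the template) with T→U. Reverse complement of TAGGACAATAGGACGCACTCTAAAGAGTGCCAGCTAAGCCTCCAGGTTTCACAATGGAGTATAAGAGTGTCGCTGAGAGCATGACGGG is CCCGTCATGCTCTCAGCGACACTCTTATACTCCATTGTGAAACCTGGAGGCTTAGCTGGCACTCTTTAGAGTGCGTCCTATTGTCCTA; then T→U.

5'-CCCGUCAUGCUCUCAGCGACACUCUUAUACUCCAUUGUGAAACCUGGAGGCUUAGCUGGCACUCUUUAGAGUGCGUCCUAUUGUCCUA-3'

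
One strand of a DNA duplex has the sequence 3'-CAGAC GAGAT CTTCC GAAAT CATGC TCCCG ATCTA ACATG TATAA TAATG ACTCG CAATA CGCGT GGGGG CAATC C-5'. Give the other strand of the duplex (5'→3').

5′-GTCTGCTCTAGAAGGCTTTAGTACGAGGGCTAGATTGTACATATTATTACTGAGCGTTATGCGCACCCCCGTTAGG-3′

The strand is given 3'→5', so its complement runs 5'→3' in the same left-to-right order: pair each base A↔T, G↔C.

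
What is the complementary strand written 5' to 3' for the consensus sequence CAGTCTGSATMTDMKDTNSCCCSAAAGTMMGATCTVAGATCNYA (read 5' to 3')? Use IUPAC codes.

5′-TRNGATCTBAGATCKKACTTTSGGGSNAHMKHAKATSCAGACTG-3′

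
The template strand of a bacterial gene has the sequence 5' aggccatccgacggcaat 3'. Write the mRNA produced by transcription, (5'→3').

The mRNA has the sequence of the coding strand (reverse complement of the template) with T→U. Reverse complement of AGGCCATCCGACGGCAAT is ATTGCCGTCGGATGGCCT; then T→U.

5'-AUUGCCGUCGGAUGGCCU-3'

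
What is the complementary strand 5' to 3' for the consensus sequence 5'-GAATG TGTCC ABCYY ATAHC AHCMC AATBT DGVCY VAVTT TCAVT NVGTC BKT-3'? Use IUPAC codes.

Standard pairs A↔T, G↔C; ambiguity codes pair Y↔R, M↔K, B↔V, D↔H, N↔N. Complement (CTTACACAGGTVGRRTATDGTDGKGTTAVAHCBGRBTBAAAGTBANBCAGVMA), then reverse for 5'→3'.

5′-AMVGACBNABTGAAABTBRGBCHAVATTGKGDTGDTATRRGVTGGACACATTC-3′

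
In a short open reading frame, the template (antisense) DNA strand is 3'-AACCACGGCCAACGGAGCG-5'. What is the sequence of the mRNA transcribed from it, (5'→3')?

5'-UUGGUGCCGGUUGCCUCGC-3'

Reading the template 3'→5' as shown, RNA polymerase pairs each base (A→U, T→A, G↔C) to build mRNA 5'→3' directly.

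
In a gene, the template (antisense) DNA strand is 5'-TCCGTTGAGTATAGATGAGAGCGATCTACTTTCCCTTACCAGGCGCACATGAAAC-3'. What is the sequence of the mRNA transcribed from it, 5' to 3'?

5′-GUUUCAUGUGCGCCUGGUAAGGGAAAGUAGAUCGCUCUCAUCUAUACUCAACGGA-3′

The mRNA has the sequence of the coding strand (reverse complement of the template) with T→U. Reverse complement of TCCGTTGAGTATAGATGAGAGCGATCTACTTTCCCTTACCAGGCGCACATGAAAC is GTTTCATGTGCGCCTGGTAAGGGAAAGTAGATCGCTCTCATCTATACTCAACGGA; then T→U.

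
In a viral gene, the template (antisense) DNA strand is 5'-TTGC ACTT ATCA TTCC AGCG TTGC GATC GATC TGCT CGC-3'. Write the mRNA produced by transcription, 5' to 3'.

5'-GCGAGCAGAUCGAUCGCAACGCUGGAAUGAUAAGUGCAA-3'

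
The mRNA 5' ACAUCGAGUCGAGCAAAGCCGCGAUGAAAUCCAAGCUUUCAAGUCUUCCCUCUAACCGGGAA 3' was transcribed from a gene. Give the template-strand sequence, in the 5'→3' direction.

Replace U with T to get the coding DNA strand: ACATCGAGTCGAGCAAAGCCGCGATGAAATCCAAGCTTTCAAGTCTTCCCTCTAACCGGGAA. The template strand is its reverse complement (complement TGTAGCTCAGCTCGTTTCGGCGCTACTTTAGGTTCGAAAGTTCAGAAGGGAGATTGGCCCTT, then reverse).

5'-TTCCCGGTTAGAGGGAAGACTTGAAAGCTTGGATTTCATCGCGGCTTTGCTCGACTCGATGT-3'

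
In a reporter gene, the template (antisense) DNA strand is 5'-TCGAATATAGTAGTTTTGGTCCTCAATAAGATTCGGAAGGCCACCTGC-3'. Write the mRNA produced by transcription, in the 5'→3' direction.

5'-GCAGGUGGCCUUCCGAAUCUUAUUGAGGACCAAAACUACUAUAUUCGA-3'

The mRNA has the sequence of the coding strand (reverse complement of the template) with T→U. Reverse complement of TCGAATATAGTAGTTTTGGTCCTCAATAAGATTCGGAAGGCCACCTGC is GCAGGTGGCCTTCCGAATCTTATTGAGGACCAAAACTACTATATTCGA; then T→U.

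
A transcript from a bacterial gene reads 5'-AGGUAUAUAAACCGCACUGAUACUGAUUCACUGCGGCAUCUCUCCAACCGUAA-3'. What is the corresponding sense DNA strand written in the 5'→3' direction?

5'-AGGTATATAAACCGCACTGATACTGATTCACTGCGGCATCTCTCCAACCGTAA-3'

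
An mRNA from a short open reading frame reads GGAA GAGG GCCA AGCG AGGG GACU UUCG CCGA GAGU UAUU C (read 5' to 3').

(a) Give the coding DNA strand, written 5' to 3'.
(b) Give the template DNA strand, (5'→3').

(a) 5′-GGAAGAGGGCCAAGCGAGGGGACTTTCGCCGAGAGTTATTC-3′
(b) 5'-GAATAACTCTCGGCGAAAGTCCCCTCGCTTGGCCCTCTTCC-3'

(a) The coding strand matches the mRNA with U→T.
(b) The template strand is the reverse complement of the coding strand.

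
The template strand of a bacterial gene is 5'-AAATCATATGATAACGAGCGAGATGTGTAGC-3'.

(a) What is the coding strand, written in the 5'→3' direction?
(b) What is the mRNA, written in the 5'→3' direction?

(a) The coding strand is the reverse complement of the template: complement TTTAGTATACTATTGCTCGCTCTACACATCG, then reverse.
(b) mRNA has the coding-strand sequence with T→U.

(a) 5′-GCTACACATCTCGCTCGTTATCATATGATTT-3′
(b) 5'-GCUACACAUCUCGCUCGUUAUCAUAUGAUUU-3'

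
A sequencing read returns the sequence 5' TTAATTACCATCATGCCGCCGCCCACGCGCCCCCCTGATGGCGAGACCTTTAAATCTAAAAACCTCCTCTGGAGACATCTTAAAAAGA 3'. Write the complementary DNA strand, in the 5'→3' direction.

5'-TCTTTTTAAGATGTCTCCAGAGGAGGTTTTTAGATTTAAAGGTCTCGCCATCAGGGGGGCGCGTGGGCGGCGGCATGATGGTAATTAA-3'

The complement of TTAATTACCATCATGCCGCCGCCCACGCGCCCCCCTGATGGCGAGACCTTTAAATCTAAAAACCTCCTCTGGAGACATCTTAAAAAGA is AATTAATGGTAGTACGGCGGCGGGTGCGCGGGGGGACTACCGCTCTGGAAATTTAGATTTTTGGAGGAGACCTCTGTAGAATTTTTCT (A↔T, G↔C). DNA strands are antiparallel, so the complementary strand runs 3'→5'; reversing gives the 5'→3' form.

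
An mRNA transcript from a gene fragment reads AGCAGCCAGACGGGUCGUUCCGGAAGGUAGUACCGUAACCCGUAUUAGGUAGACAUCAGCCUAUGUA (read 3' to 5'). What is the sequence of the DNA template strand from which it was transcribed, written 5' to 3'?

5′-TCGTCGGTCTGCCCAGCAAGGCCTTCCATCATGGCATTGGGCATAATCCATCTGTAGTCGGATACAT-3′

Written 5'→3' the mRNA is AUGUAUCCGACUACAGAUGGAUUAUGCCCAAUGCCAUGAUGGAAGGCCUUGCUGGGCAGACCGACGA, so the coding DNA strand is ATGTATCCGACTACAGATGGATTATGCCCAATGCCATGATGGAAGGCCTTGCTGGGCAGACCGACGA. The template is its reverse complement.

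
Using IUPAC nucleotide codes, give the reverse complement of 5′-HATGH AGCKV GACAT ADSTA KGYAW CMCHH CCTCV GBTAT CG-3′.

5'-CGATAVCBGAGGDDGKGWTRCMTASHTATGTCBMGCTDCATD-3'

Standard pairs A↔T, G↔C; ambiguity codes pair Y↔R, M↔K, W↔W, S↔S, B↔V, D↔H. Complement (DTACDTCGMBCTGTATHSATMCRTWGKGDDGGAGBCVATAGC), then reverse for 5'→3'.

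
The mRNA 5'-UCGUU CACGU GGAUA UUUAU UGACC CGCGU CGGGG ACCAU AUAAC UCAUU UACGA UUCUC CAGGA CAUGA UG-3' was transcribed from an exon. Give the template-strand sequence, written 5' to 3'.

Replace U with T to get the coding DNA strand: TCGTTCACGTGGATATTTATTGACCCGCGTCGGGGACCATATAACTCATTTACGATTCTCCAGGACATGATG. The template strand is its reverse complement (complement AGCAAGTGCACCTATAAATAACTGGGCGCAGCCCCTGGTATATTGAGTAAATGCTAAGAGGTCCTGTACTAC, then reverse).

5'-CATCATGTCCTGGAGAATCGTAAATGAGTTATATGGTCCCCGACGCGGGTCAATAAATATCCACGTGAACGA-3'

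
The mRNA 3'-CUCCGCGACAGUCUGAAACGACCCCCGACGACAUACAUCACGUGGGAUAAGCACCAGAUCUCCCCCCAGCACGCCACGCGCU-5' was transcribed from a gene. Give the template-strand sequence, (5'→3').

5'-GAGGCGCTGTCAGACTTTGCTGGGGGCTGCTGTATGTAGTGCACCCTATTCGTGGTCTAGAGGGGGGTCGTGCGGTGCGCGA-3'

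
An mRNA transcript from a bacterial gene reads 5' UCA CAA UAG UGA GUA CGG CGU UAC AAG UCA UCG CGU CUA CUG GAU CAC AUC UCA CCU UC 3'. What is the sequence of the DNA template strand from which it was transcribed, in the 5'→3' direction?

Replace U with T to get the coding DNA strand: TCACAATAGTGAGTACGGCGTTACAAGTCATCGCGTCTACTGGATCACATCTCACCTTC. The template strand is its reverse complement (complement AGTGTTATCACTCATGCCGCAATGTTCAGTAGCGCAGATGACCTAGTGTAGAGTGGAAG, then reverse).

5'-GAAGGTGAGATGTGATCCAGTAGACGCGATGACTTGTAACGCCGTACTCACTATTGTGA-3'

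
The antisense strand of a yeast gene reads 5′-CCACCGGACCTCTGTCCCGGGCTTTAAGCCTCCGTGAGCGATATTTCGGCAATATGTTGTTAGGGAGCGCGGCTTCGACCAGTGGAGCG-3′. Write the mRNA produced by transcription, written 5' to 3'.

5′-CGCUCCACUGGUCGAAGCCGCGCUCCCUAACAACAUAUUGCCGAAAUAUCGCUCACGGAGGCUUAAAGCCCGGGACAGAGGUCCGGUGG-3′

RNA polymerase reads the template 3'→5' and synthesizes mRNA 5'→3' by base-pairing (A→U, T→A, G↔C). The complement of the template is GGTGGCCTGGAGACAGGGCCCGAAATTCGGAGGCACTCGCTATAAAGCCGTTATACAACAATCCCTCGCGCCGAAGCTGGTCACCTCGC; antiparallel, so 5'→3' the coding strand is CGCTCCACTGGTCGAAGCCGCGCTCCCTAACAACATATTGCCGAAATATCGCTCACGGAGGCTTAAAGCCCGGGACAGAGGTCCGGTGG. Replace T with U for the mRNA.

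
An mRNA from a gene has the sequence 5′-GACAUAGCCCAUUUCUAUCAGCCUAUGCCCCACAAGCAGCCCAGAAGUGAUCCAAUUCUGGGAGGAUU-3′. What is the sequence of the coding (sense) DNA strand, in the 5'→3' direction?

5'-GACATAGCCCATTTCTATCAGCCTATGCCCCACAAGCAGCCCAGAAGTGATCCAATTCTGGGAGGATT-3'

The coding DNA strand has the same 5'→3' sequence as the mRNA with U replaced by T.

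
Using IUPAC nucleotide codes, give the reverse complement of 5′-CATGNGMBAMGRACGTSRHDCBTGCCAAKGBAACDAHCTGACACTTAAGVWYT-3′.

Standard pairs A↔T, G↔C; ambiguity codes pair R↔Y, M↔K, W↔W, S↔S, B↔V, D↔H, N↔N. Complement (GTACNCKVTKCYTGCASYDHGVACGGTTMCVTTGHTDGACTGTGAATTCBWRA), then reverse for 5'→3'.

5'-ARWBCTTAAGTGTCAGDTHGTTVCMTTGGCAVGHDYSACGTYCKTVKCNCATG-3'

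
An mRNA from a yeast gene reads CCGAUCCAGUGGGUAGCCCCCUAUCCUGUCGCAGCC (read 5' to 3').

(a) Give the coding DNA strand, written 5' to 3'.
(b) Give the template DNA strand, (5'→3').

(a) 5'-CCGATCCAGTGGGTAGCCCCCTATCCTGTCGCAGCC-3'
(b) 5'-GGCTGCGACAGGATAGGGGGCTACCCACTGGATCGG-3'

(a) The coding strand matches the mRNA with U→T.
(b) The template strand is the reverse complement of the coding strand.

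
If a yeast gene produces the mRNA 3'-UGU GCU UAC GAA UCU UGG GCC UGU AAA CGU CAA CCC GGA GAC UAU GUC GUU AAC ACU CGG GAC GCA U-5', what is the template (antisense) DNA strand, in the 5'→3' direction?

5′-ACACGAATGCTTAGAACCCGGACATTTGCAGTTGGGCCTCTGATACAGCAATTGTGAGCCCTGCGTA-3′

Written 5'→3' the mRNA is UACGCAGGGCUCACAAUUGCUGUAUCAGAGGCCCAACUGCAAAUGUCCGGGUUCUAAGCAUUCGUGU, so the coding DNA strand is TACGCAGGGCTCACAATTGCTGTATCAGAGGCCCAACTGCAAATGTCCGGGTTCTAAGCATTCGTGT. The template is its reverse complement.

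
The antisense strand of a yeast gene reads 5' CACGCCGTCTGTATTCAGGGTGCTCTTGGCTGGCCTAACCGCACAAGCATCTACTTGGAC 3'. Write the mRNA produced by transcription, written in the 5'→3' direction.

5′-GUCCAAGUAGAUGCUUGUGCGGUUAGGCCAGCCAAGAGCACCCUGAAUACAGACGGCGUG-3′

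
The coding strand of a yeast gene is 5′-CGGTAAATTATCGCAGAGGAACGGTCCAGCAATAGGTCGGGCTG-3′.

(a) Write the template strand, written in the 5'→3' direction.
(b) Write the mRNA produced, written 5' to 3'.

(a) 5'-CAGCCCGACCTATTGCTGGACCGTTCCTCTGCGATAATTTACCG-3'
(b) 5'-CGGUAAAUUAUCGCAGAGGAACGGUCCAGCAAUAGGUCGGGCUG-3'

(a) The template strand is the reverse complement of the coding strand: complement GCCATTTAATAGCGTCTCCTTGCCAGGTCGTTATCCAGCCCGAC, then reverse.
(b) mRNA matches the coding strand with T→U.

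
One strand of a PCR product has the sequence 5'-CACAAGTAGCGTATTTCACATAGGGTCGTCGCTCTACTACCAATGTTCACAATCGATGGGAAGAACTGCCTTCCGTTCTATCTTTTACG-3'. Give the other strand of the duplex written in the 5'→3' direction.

5′-CGTAAAAGATAGAACGGAAGGCAGTTCTTCCCATCGATTGTGAACATTGGTAGTAGAGCGACGACCCTATGTGAAATACGCTACTTGTG-3′

The complement of CACAAGTAGCGTATTTCACATAGGGTCGTCGCTCTACTACCAATGTTCACAATCGATGGGAAGAACTGCCTTCCGTTCTATCTTTTACG is GTGTTCATCGCATAAAGTGTATCCCAGCAGCGAGATGATGGTTACAAGTGTTAGCTACCCTTCTTGACGGAAGGCAAGATAGAAAATGC (A↔T, G↔C). DNA strands are antiparallel, so the complementary strand runs 3'→5'; reversing gives the 5'→3' form.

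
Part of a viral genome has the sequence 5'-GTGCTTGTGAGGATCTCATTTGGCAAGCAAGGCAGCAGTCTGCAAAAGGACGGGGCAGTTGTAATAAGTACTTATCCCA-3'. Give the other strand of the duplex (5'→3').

Pairing A↔T and G↔C gives CACGAACACTCCTAGAGTAAACCGTTCGTTCCGTCGTCAGACGTTTTCCTGCCCCGTCAACATTATTCATGAATAGGGT, running 3'→5'. Reverse for the 5'→3' convention.

5′-TGGGATAAGTACTTATTACAACTGCCCCGTCCTTTTGCAGACTGCTGCCTTGCTTGCCAAATGAGATCCTCACAAGCAC-3′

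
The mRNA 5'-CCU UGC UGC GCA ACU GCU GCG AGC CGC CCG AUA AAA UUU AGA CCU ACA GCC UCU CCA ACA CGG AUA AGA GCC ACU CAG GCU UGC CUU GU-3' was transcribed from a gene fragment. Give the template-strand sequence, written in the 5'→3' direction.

5'-ACAAGGCAAGCCTGAGTGGCTCTTATCCGTGTTGGAGAGGCTGTAGGTCTAAATTTTATCGGGCGGCTCGCAGCAGTTGCGCAGCAAGG-3'

Replace U with T to get the coding DNA strand: CCTTGCTGCGCAACTGCTGCGAGCCGCCCGATAAAATTTAGACCTACAGCCTCTCCAACACGGATAAGAGCCACTCAGGCTTGCCTTGT. The template strand is its reverse complement (complement GGAACGACGCGTTGACGACGCTCGGCGGGCTATTTTAAATCTGGATGTCGGAGAGGTTGTGCCTATTCTCGGTGAGTCCGAACGGAACA, then reverse).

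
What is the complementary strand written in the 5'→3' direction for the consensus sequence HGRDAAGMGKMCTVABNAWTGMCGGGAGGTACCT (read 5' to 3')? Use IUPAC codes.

5'-AGGTACCTCCCGKCAWTNVTBAGKMCKCTTHYCD-3'

Standard pairs A↔T, G↔C; ambiguity codes pair R↔Y, M↔K, W↔W, B↔V, D↔H, N↔N. Complement (DCYHTTCKCMKGABTVNTWACKGCCCTCCATGGA), then reverse for 5'→3'.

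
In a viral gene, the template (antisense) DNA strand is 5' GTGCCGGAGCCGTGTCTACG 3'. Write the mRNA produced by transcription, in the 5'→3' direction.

RNA polymerase reads the template 3'→5' and synthesizes mRNA 5'→3' by base-pairing (A→U, T→A, G↔C). The complement of the template is CACGGCCTCGGCACAGATGC; antiparallel, so 5'→3' the coding strand is CGTAGACACGGCTCCGGCAC. Replace T with U for the mRNA.

5′-CGUAGACACGGCUCCGGCAC-3′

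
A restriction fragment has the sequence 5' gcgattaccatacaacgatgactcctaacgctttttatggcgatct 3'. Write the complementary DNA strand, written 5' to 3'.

The complement of GCGATTACCATACAACGATGACTCCTAACGCTTTTTATGGCGATCT is CGCTAATGGTATGTTGCTACTGAGGATTGCGAAAAATACCGCTAGA (A↔T, G↔C). DNA strands are antiparallel, so the complementary strand runs 3'→5'; reversing gives the 5'→3' form.

5′-AGATCGCCATAAAAAGCGTTAGGAGTCATCGTTGTATGGTAATCGC-3′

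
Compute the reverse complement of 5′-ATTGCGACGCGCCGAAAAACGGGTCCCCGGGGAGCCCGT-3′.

5′-ACGGGCTCCCCGGGGACCCGTTTTTCGGCGCGTCGCAAT-3′

Complement each base (A↔T, G↔C): TAACGCTGCGCGGCTTTTTGCCCAGGGGCCCCTCGGGCA. Then reverse.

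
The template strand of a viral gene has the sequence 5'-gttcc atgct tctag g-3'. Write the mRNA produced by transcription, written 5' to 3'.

5'-CCUAGAAGCAUGGAAC-3'

RNA polymerase reads the template 3'→5' and synthesizes mRNA 5'→3' by base-pairing (A→U, T→A, G↔C). The complement of the template is CAAGGTACGAAGATCC; antiparallel, so 5'→3' the coding strand is CCTAGAAGCATGGAAC. Replace T with U for the mRNA.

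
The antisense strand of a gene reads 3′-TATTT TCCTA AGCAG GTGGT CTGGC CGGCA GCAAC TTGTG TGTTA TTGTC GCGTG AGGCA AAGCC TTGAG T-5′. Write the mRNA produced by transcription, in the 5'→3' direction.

Reading the template 3'→5' as shown, RNA polymerase pairs each base (A→U, T→A, G↔C) to build mRNA 5'→3' directly.

5'-AUAAAAGGAUUCGUCCACCAGACCGGCCGUCGUUGAACACACAAUAACAGCGCACUCCGUUUCGGAACUCA-3'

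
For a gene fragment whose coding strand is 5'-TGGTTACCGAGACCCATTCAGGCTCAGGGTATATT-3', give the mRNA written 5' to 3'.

The mRNA is synthesized from the template strand, so it matches the coding strand with T replaced by U.

5'-UGGUUACCGAGACCCAUUCAGGCUCAGGGUAUAUU-3'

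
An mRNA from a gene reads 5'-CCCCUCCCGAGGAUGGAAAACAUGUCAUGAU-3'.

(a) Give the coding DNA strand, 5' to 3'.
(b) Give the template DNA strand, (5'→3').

(a) The coding strand matches the mRNA with U→T.
(b) The template strand is the reverse complement of the coding strand.

(a) 5'-CCCCTCCCGAGGATGGAAAACATGTCATGAT-3'
(b) 5'-ATCATGACATGTTTTCCATCCTCGGGAGGGG-3'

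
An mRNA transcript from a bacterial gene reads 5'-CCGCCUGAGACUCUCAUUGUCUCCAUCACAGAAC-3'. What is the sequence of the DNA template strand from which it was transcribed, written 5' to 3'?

Replace U with T to get the coding DNA strand: CCGCCTGAGACTCTCATTGTCTCCATCACAGAAC. The template strand is its reverse complement (complement GGCGGACTCTGAGAGTAACAGAGGTAGTGTCTTG, then reverse).

5′-GTTCTGTGATGGAGACAATGAGAGTCTCAGGCGG-3′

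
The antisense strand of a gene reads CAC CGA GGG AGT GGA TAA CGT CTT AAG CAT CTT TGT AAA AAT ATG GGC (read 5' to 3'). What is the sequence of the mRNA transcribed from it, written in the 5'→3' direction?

5'-GCCCAUAUUUUUACAAAGAUGCUUAAGACGUUAUCCACUCCCUCGGUG-3'

RNA polymerase reads the template 3'→5' and synthesizes mRNA 5'→3' by base-pairing (A→U, T→A, G↔C). The complement of the template is GTGGCTCCCTCACCTATTGCAGAATTCGTAGAAACATTTTTATACCCG; antiparallel, so 5'→3' the coding strand is GCCCATATTTTTACAAAGATGCTTAAGACGTTATCCACTCCCTCGGTG. Replace T with U for the mRNA.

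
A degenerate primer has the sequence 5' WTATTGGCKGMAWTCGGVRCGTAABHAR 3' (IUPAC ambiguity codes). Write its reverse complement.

Standard pairs A↔T, G↔C; ambiguity codes pair R↔Y, M↔K, W↔W, B↔V, H↔D. Complement (WATAACCGMCKTWAGCCBYGCATTVDTY), then reverse for 5'→3'.

5'-YTDVTTACGYBCCGAWTKCMGCCAATAW-3'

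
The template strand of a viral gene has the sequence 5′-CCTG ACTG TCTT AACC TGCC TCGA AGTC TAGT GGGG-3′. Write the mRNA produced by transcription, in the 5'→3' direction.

RNA polymerase reads the template 3'→5' and synthesizes mRNA 5'→3' by base-pairing (A→U, T→A, G↔C). The complement of the template is GGACTGACAGAATTGGACGGAGCTTCAGATCACCCC; antiparallel, so 5'→3' the coding strand is CCCCACTAGACTTCGAGGCAGGTTAAGACAGTCAGG. Replace T with U for the mRNA.

5'-CCCCACUAGACUUCGAGGCAGGUUAAGACAGUCAGG-3'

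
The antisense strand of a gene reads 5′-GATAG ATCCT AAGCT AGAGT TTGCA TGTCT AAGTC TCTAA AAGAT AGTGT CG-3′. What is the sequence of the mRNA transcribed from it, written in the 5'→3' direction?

RNA polymerase reads the template 3'→5' and synthesizes mRNA 5'→3' by base-pairing (A→U, T→A, G↔C). The complement of the template is CTATCTAGGATTCGATCTCAAACGTACAGATTCAGAGATTTTCTATCACAGC; antiparallel, so 5'→3' the coding strand is CGACACTATCTTTTAGAGACTTAGACATGCAAACTCTAGCTTAGGATCTATC. Replace T with U for the mRNA.

5'-CGACACUAUCUUUUAGAGACUUAGACAUGCAAACUCUAGCUUAGGAUCUAUC-3'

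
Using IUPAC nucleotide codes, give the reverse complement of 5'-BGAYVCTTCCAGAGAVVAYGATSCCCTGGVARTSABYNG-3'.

Standard pairs A↔T, G↔C; ambiguity codes pair R↔Y, S↔S, B↔V, N↔N. Complement (VCTRBGAAGGTCTCTBBTRCTASGGGACCBTYASTVRNC), then reverse for 5'→3'.

5'-CNRVTSAYTBCCAGGGSATCRTBBTCTCTGGAAGBRTCV-3'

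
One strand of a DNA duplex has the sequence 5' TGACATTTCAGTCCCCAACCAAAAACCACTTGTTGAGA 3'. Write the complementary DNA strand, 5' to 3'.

5'-TCTCAACAAGTGGTTTTTGGTTGGGGACTGAAATGTCA-3'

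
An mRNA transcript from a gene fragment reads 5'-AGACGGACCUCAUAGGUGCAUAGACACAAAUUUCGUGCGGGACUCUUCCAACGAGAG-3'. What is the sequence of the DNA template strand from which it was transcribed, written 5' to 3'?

5'-CTCTCGTTGGAAGAGTCCCGCACGAAATTTGTGTCTATGCACCTATGAGGTCCGTCT-3'

Replace U with T to get the coding DNA strand: AGACGGACCTCATAGGTGCATAGACACAAATTTCGTGCGGGACTCTTCCAACGAGAG. The template strand is its reverse complement (complement TCTGCCTGGAGTATCCACGTATCTGTGTTTAAAGCACGCCCTGAGAAGGTTGCTCTC, then reverse).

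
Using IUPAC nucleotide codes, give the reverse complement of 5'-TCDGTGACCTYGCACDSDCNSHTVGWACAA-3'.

5'-TTGTWCBADSNGHSHGTGCRAGGTCACHGA-3'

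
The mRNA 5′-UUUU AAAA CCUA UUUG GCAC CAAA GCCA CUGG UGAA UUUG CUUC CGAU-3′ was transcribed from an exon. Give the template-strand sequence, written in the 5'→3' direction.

5'-ATCGGAAGCAAATTCACCAGTGGCTTTGGTGCCAAATAGGTTTTAAAA-3'

Replace U with T to get the coding DNA strand: TTTTAAAACCTATTTGGCACCAAAGCCACTGGTGAATTTGCTTCCGAT. The template strand is its reverse complement (complement AAAATTTTGGATAAACCGTGGTTTCGGTGACCACTTAAACGAAGGCTA, then reverse).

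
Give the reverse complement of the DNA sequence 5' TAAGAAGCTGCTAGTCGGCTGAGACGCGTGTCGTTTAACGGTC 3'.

Complement each base (A↔T, G↔C): ATTCTTCGACGATCAGCCGACTCTGCGCACAGCAAATTGCCAG. Then reverse.

5′-GACCGTTAAACGACACGCGTCTCAGCCGACTAGCAGCTTCTTA-3′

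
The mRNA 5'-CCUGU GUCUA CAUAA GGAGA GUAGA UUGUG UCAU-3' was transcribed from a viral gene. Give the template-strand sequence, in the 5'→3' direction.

Replace U with T to get the coding DNA strand: CCTGTGTCTACATAAGGAGAGTAGATTGTGTCAT. The template strand is its reverse complement (complement GGACACAGATGTATTCCTCTCATCTAACACAGTA, then reverse).

5'-ATGACACAATCTACTCTCCTTATGTAGACACAGG-3'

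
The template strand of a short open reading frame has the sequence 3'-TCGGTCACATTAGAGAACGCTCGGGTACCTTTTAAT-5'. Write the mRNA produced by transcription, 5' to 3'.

5'-AGCCAGUGUAAUCUCUUGCGAGCCCAUGGAAAAUUA-3'

Reading the template 3'→5' as shown, RNA polymerase pairs each base (A→U, T→A, G↔C) to build mRNA 5'→3' directly.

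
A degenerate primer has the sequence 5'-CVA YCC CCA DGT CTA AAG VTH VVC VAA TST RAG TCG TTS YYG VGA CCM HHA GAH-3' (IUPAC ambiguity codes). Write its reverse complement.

Standard pairs A↔T, G↔C; ambiguity codes pair R↔Y, M↔K, S↔S, D↔H, V↔B. Complement (GBTRGGGGTHCAGATTTCBADBBGBTTASAYTCAGCAASRRCBCTGGKDDTCTD), then reverse for 5'→3'.

5'-DTCTDDKGGTCBCRRSAACGACTYASATTBGBBDABCTTTAGACHTGGGGRTBG-3'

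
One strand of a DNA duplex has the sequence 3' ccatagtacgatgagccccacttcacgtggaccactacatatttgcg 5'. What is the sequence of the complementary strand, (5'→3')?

5'-GGTATCATGCTACTCGGGGTGAAGTGCACCTGGTGATGTATAAACGC-3'

The strand is given 3'→5', so its complement runs 5'→3' in the same left-to-right order: pair each base A↔T, G↔C.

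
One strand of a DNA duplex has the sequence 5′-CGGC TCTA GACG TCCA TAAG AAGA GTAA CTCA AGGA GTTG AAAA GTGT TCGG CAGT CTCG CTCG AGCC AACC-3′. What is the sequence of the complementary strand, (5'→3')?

Pairing A↔T and G↔C gives GCCGAGATCTGCAGGTATTCTTCTCATTGAGTTCCTCAACTTTTCACAAGCCGTCAGAGCGAGCTCGGTTGG, running 3'→5'. Reverse for the 5'→3' convention.

5'-GGTTGGCTCGAGCGAGACTGCCGAACACTTTTCAACTCCTTGAGTTACTCTTCTTATGGACGTCTAGAGCCG-3'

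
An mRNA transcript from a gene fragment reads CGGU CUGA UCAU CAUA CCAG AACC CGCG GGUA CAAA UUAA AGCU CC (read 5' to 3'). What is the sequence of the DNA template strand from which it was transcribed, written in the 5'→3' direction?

5'-GGAGCTTTAATTTGTACCCGCGGGTTCTGGTATGATGATCAGACCG-3'

Replace U with T to get the coding DNA strand: CGGTCTGATCATCATACCAGAACCCGCGGGTACAAATTAAAGCTCC. The template strand is its reverse complement (complement GCCAGACTAGTAGTATGGTCTTGGGCGCCCATGTTTAATTTCGAGG, then reverse).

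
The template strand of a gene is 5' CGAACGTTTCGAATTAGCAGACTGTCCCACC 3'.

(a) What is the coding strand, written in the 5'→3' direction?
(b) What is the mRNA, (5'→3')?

(a) 5'-GGTGGGACAGTCTGCTAATTCGAAACGTTCG-3'
(b) 5'-GGUGGGACAGUCUGCUAAUUCGAAACGUUCG-3'

(a) The coding strand is the reverse complement of the template: complement GCTTGCAAAGCTTAATCGTCTGACAGGGTGG, then reverse.
(b) mRNA has the coding-strand sequence with T→U.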